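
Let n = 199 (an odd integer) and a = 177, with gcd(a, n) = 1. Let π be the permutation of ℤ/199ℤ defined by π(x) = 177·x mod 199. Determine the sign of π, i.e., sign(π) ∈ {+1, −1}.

+1

Start at x=112: 112 → 123 → 80 → 31 → 114 → 79 → 53 → … (one orbit).
Cycle type of π: 99×2 + 1; total 3 cycles.
sign(π) = (−1)^{n − #cycles} = (−1)^{199−3} = (−1)^196 = +1.
The Jacobi symbol (177|199) = +1 (Zolotarev) agrees.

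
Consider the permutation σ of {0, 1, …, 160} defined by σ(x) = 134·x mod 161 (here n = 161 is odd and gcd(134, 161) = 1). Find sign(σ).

Trace 127: π^k(127) = [127, 113, 8, 106, 36, 155, 1] for k=0..6.
Cycle lengths of π_134 on ℤ/161ℤ: [22, 22, 22, 22, 22, 22, 22, 1, 1, 1, 1, 1, 1, 1]; 14 cycles in total.
14 cycles on 161: each ℓ→(−1)^(ℓ−1), product (−1)^147 = -1.
The Jacobi symbol (134|161) = -1 (Zolotarev) agrees.

-1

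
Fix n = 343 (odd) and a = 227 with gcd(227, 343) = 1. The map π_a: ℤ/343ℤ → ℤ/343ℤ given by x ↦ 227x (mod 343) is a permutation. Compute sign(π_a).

Start at x=148: 148 → 325 → 30 → 293 → 312 → 166 → 295 → … (one orbit).
Cycle type of π: 42×7 + 6×8 + 1; total 16 cycles.
16 cycles on 343: each ℓ→(−1)^(ℓ−1), product (−1)^327 = -1.

-1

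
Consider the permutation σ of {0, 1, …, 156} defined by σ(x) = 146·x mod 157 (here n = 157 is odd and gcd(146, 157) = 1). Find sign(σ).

Orbit of 143 under x↦146x: [143, 154, 33, 108, 68, 37, 64]… (length divides ord_157(146)).
Cycle type of π: 78×2 + 1; total 3 cycles.
3 cycles on 157: each ℓ→(−1)^(ℓ−1), product (−1)^154 = +1.

+1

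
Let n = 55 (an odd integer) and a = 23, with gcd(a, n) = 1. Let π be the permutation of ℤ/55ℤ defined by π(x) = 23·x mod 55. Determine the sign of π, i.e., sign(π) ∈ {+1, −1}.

-1

Orbit of 1 under x↦23x: [1, 23, 34, 12]… (length divides ord_55(23)).
Cycle type of π: 4×11 + 1×11; total 22 cycles.
sign(π) = (−1)^{n − #cycles} = (−1)^{55−22} = (−1)^33 = -1.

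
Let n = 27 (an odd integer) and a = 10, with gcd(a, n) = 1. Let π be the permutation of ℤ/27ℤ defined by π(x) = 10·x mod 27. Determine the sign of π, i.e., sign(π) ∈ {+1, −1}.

Orbit of 10 under x↦10x: [10, 19, 1]… (length divides ord_27(10)).
π_10 has 15 disjoint cycles with lengths [3, 3, 3, 3, 3, 3, 1, 1, 1, 1, 1, 1, 1, 1, 1] on {0,…,26}.
27 − 15 = 12 transpositions; sign(π) = (−1)^12 = +1.
Check: (10/27) = +1 by Zolotarev.

+1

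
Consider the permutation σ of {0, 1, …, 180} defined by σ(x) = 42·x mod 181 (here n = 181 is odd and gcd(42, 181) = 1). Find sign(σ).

Orbit of 59 under x↦42x: [59, 125, 1, 42, 135]… (length divides ord_181(42)).
The orbit structure of x ↦ 42x mod 181: 37 orbits of sizes [5, 5, 5, 5, 5, 5, 5, 5, 5, 5, 5, 5, 5, 5, 5, 5, 5, 5, 5, 5, 5, 5, 5, 5, 5, 5, 5, 5, 5, 5, 5, 5, 5, 5, 5, 5, 1].
Σ(ℓ_i−1) = 181−37 = 144; sign = (−1)^144 = +1.

+1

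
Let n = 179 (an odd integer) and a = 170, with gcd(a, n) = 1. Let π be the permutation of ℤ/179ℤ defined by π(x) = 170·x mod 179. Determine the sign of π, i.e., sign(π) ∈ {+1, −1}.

Orbit of 79 under x↦170x: [79, 5, 134, 47, 114, 48, 105]… (length divides ord_179(170)).
Cycle type of π: 178 + 1; total 2 cycles.
n − c = 179 − 2 = 177; sign = (−1)^177 = -1.
Check: (170/179) = -1 by Zolotarev.

-1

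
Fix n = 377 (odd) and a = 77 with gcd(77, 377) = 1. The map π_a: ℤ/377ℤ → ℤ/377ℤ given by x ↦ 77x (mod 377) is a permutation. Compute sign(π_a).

Start at x=183: 183 → 142 → 1 → 77 → 274 → 363 → 53 → … (one orbit).
π_77 has 20 disjoint cycles with lengths [28, 28, 28, 28, 28, 28, 28, 28, 28, 28, 28, 28, 28, 2, 2, 2, 2, 2, 2, 1] on {0,…,376}.
sign(π) = (−1)^{n − #cycles} = (−1)^{377−20} = (−1)^357 = -1.

-1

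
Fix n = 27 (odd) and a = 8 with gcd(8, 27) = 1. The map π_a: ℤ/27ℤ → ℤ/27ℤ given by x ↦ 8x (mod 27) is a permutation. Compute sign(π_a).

Orbit of 1 under x↦8x: [1, 8, 10, 26, 19, 17]… (length divides ord_27(8)).
Decompose π into cycles: lengths [6, 6, 6, 2, 2, 2, 2, 1] (8 cycles, including the fixed point 0).
8 cycles on 27: each ℓ→(−1)^(ℓ−1), product (−1)^19 = -1.
The Jacobi symbol (8|27) = -1 (Zolotarev) agrees.

-1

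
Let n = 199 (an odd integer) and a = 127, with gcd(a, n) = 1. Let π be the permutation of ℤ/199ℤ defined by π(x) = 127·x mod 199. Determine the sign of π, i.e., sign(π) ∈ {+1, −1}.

Trace 151: π^k(151) = [151, 73, 117, 133, 175, 136, 158] for k=0..6.
The orbit structure of x ↦ 127x mod 199: 2 orbits of sizes [198, 1].
2 cycles on 199: each ℓ→(−1)^(ℓ−1), product (−1)^197 = -1.
(127|199)_J = -1 (Zolotarev's lemma cross-check).

-1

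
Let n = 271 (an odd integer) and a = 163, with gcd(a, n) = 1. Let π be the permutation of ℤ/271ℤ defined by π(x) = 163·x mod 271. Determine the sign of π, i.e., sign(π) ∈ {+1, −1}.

Trace 11: π^k(11) = [11, 167, 121, 211, 247, 153, 7] for k=0..6.
Cycle type of π: 135×2 + 1; total 3 cycles.
sign(π) = (−1)^{n − #cycles} = (−1)^{271−3} = (−1)^268 = +1.

+1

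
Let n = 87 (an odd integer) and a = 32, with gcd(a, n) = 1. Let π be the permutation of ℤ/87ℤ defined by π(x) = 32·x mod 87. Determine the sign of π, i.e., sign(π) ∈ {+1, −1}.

+1

Orbit of 13 under x↦32x: [13, 68, 1, 32, 67, 56, 52]… (length divides ord_87(32)).
Cycle lengths of π_32 on ℤ/87ℤ: [28, 28, 28, 2, 1]; 5 cycles in total.
n − c = 87 − 5 = 82; sign = (−1)^82 = +1.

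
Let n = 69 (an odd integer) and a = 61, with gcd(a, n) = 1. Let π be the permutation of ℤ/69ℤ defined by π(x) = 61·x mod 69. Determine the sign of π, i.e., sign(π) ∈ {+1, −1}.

-1

Trace 4: π^k(4) = [4, 37, 49, 22, 31, 28, 52] for k=0..6.
The orbit structure of x ↦ 61x mod 69: 6 orbits of sizes [22, 22, 22, 1, 1, 1].
sign(π) = (−1)^{n − #cycles} = (−1)^{69−6} = (−1)^63 = -1.
Zolotarev: (61|69) = -1, matching the cycle-count sign.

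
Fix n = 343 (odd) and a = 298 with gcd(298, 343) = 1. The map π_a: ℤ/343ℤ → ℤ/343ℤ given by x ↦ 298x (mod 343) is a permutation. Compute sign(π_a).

+1

Orbit of 81 under x↦298x: [81, 128, 71, 235, 58, 134, 144]… (length divides ord_343(298)).
Cycle type of π: 147×2 + 21×2 + 3×2 + 1; total 7 cycles.
7 cycles on 343: each ℓ→(−1)^(ℓ−1), product (−1)^336 = +1.
Check: (298/343) = +1 by Zolotarev.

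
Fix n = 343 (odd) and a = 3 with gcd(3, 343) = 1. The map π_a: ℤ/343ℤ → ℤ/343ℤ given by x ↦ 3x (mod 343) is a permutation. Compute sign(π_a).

Start at x=243: 243 → 43 → 129 → 44 → 132 → 53 → 159 → … (one orbit).
4 cycles of lengths [294, 42, 6, 1].
343 − 4 = 339 transpositions; sign(π) = (−1)^339 = -1.
The Jacobi symbol (3|343) = -1 (Zolotarev) agrees.

-1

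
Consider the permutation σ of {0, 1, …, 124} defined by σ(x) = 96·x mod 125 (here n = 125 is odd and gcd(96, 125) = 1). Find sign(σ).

+1

Orbit of 71 under x↦96x: [71, 66, 86, 6, 76, 46, 41]… (length divides ord_125(96)).
Cycle lengths of π_96 on ℤ/125ℤ: [25, 25, 25, 25, 5, 5, 5, 5, 1, 1, 1, 1, 1]; 13 cycles in total.
125 − 13 = 112 transpositions; sign(π) = (−1)^112 = +1.
Check: (96/125) = +1 by Zolotarev.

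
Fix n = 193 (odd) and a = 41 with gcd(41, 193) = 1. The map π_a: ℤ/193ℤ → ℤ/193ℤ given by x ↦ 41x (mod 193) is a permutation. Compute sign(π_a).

-1

Trace 25: π^k(25) = [25, 60, 144, 114, 42, 178, 157] for k=0..6.
2 cycles of lengths [192, 1].
sign(π) = (−1)^{n − #cycles} = (−1)^{193−2} = (−1)^191 = -1.
The Jacobi symbol (41|193) = -1 (Zolotarev) agrees.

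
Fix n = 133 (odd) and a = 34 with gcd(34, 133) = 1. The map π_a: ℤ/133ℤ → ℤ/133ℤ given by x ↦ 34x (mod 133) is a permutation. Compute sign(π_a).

+1

Start at x=92: 92 → 69 → 85 → 97 → 106 → 13 → 43 → … (one orbit).
π_34 has 11 disjoint cycles with lengths [18, 18, 18, 18, 18, 18, 18, 2, 2, 2, 1] on {0,…,132}.
Σ(ℓ_i−1) = 133−11 = 122; sign = (−1)^122 = +1.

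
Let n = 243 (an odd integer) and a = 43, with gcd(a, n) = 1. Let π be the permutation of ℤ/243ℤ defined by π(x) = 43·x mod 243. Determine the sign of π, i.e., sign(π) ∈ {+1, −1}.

Trace 139: π^k(139) = [139, 145, 160, 76, 109, 70, 94] for k=0..6.
Cycle lengths of π_43 on ℤ/243ℤ: [81, 81, 27, 27, 9, 9, 3, 3, 1, 1, 1]; 11 cycles in total.
Σ(ℓ_i−1) = 243−11 = 232; sign = (−1)^232 = +1.
Via Zolotarev, sign(π_{43}) = (43|243) = +1.

+1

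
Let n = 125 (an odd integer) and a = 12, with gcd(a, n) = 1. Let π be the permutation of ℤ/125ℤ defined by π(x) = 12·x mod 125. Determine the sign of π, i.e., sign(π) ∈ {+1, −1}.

Trace 52: π^k(52) = [52, 124, 113, 106, 22, 14, 43] for k=0..6.
Cycle type of π: 100 + 20 + 4 + 1; total 4 cycles.
With 4 cycles on 125 points, sign = (−1)^{125−4} = -1.
(12|125)_J = -1 (Zolotarev's lemma cross-check).

-1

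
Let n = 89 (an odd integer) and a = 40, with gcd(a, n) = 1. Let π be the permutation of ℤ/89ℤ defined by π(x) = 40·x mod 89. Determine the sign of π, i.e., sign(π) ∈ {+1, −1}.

+1

Start at x=85: 85 → 18 → 8 → 53 → 73 → 72 → 32 → … (one orbit).
3 cycles of lengths [44, 44, 1].
sign(π) = (−1)^{n − #cycles} = (−1)^{89−3} = (−1)^86 = +1.
Via Zolotarev, sign(π_{40}) = (40|89) = +1.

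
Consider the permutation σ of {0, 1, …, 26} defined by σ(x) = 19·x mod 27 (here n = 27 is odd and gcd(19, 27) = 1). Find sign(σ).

Trace 19: π^k(19) = [19, 10, 1] for k=0..2.
Cycle type of π: 3×6 + 1×9; total 15 cycles.
With 15 cycles on 27 points, sign = (−1)^{27−15} = +1.
Check: (19/27) = +1 by Zolotarev.

+1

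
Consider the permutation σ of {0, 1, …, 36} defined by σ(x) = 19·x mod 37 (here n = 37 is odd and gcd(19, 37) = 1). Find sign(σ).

Trace 11: π^k(11) = [11, 24, 12, 6, 3, 20, 10] for k=0..6.
π_19 has 2 disjoint cycles with lengths [36, 1] on {0,…,36}.
Σ(ℓ_i−1) = 37−2 = 35; sign = (−1)^35 = -1.

-1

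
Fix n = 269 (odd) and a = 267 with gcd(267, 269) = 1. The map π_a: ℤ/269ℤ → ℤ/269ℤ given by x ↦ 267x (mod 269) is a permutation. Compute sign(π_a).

-1

Orbit of 244 under x↦267x: [244, 50, 169, 200, 138, 262, 14]… (length divides ord_269(267)).
π_267 has 2 disjoint cycles with lengths [268, 1] on {0,…,268}.
sign(π) = (−1)^{n − #cycles} = (−1)^{269−2} = (−1)^267 = -1.
The Jacobi symbol (267|269) = -1 (Zolotarev) agrees.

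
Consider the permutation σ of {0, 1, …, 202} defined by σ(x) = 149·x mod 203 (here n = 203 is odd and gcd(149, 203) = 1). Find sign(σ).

Trace 81: π^k(81) = [81, 92, 107, 109, 1, 149, 74] for k=0..6.
9 cycles of lengths [42, 42, 42, 42, 14, 14, 3, 3, 1].
sign(π) = (−1)^{n − #cycles} = (−1)^{203−9} = (−1)^194 = +1.
Via Zolotarev, sign(π_{149}) = (149|203) = +1.

+1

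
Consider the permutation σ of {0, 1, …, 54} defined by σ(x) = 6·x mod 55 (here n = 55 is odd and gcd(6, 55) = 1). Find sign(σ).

Start at x=26: 26 → 46 → 1 → 6 → 36 → 51 → 31 → … (one orbit).
10 cycles of lengths [10, 10, 10, 10, 10, 1, 1, 1, 1, 1].
With 10 cycles on 55 points, sign = (−1)^{55−10} = -1.

-1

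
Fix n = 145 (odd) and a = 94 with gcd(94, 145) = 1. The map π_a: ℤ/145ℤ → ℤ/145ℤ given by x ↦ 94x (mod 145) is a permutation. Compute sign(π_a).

Trace 1: π^k(1) = [1, 94, 136, 24, 81, 74, 141] for k=0..6.
π_94 has 15 disjoint cycles with lengths [14, 14, 14, 14, 14, 14, 14, 14, 7, 7, 7, 7, 2, 2, 1] on {0,…,144}.
With 15 cycles on 145 points, sign = (−1)^{145−15} = +1.
(94|145)_J = +1 (Zolotarev's lemma cross-check).

+1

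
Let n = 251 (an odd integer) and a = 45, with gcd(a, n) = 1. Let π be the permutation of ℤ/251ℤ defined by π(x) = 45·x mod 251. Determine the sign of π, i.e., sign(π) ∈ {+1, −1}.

+1

Trace 101: π^k(101) = [101, 27, 211, 208, 73, 22, 237] for k=0..6.
Decompose π into cycles: lengths [125, 125, 1] (3 cycles, including the fixed point 0).
With 3 cycles on 251 points, sign = (−1)^{251−3} = +1.
Zolotarev: (45|251) = +1, matching the cycle-count sign.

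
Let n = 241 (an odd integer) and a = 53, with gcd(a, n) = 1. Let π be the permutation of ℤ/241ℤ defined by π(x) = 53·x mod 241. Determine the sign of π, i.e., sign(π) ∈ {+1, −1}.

+1

Trace 47: π^k(47) = [47, 81, 196, 25, 120, 94, 162] for k=0..6.
π_53 has 3 disjoint cycles with lengths [120, 120, 1] on {0,…,240}.
sign(π) = (−1)^{n − #cycles} = (−1)^{241−3} = (−1)^238 = +1.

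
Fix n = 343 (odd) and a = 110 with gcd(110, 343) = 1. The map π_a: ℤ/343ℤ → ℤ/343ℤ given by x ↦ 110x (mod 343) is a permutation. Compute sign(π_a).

-1

Orbit of 142 under x↦110x: [142, 185, 113, 82, 102, 244, 86]… (length divides ord_343(110)).
4 cycles of lengths [294, 42, 6, 1].
343 − 4 = 339 transpositions; sign(π) = (−1)^339 = -1.
Zolotarev: (110|343) = -1, matching the cycle-count sign.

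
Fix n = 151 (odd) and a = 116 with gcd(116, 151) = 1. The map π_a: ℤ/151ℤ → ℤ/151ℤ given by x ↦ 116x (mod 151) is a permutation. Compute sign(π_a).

+1

Trace 29: π^k(29) = [29, 42, 40, 110, 76, 58, 84] for k=0..6.
The orbit structure of x ↦ 116x mod 151: 3 orbits of sizes [75, 75, 1].
n − c = 151 − 3 = 148; sign = (−1)^148 = +1.
Via Zolotarev, sign(π_{116}) = (116|151) = +1.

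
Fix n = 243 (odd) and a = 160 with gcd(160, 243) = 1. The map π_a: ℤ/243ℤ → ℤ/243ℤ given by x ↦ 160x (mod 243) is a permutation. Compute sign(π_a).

Start at x=139: 139 → 127 → 151 → 103 → 199 → 7 → 148 → … (one orbit).
11 cycles of lengths [81, 81, 27, 27, 9, 9, 3, 3, 1, 1, 1].
243 − 11 = 232 transpositions; sign(π) = (−1)^232 = +1.

+1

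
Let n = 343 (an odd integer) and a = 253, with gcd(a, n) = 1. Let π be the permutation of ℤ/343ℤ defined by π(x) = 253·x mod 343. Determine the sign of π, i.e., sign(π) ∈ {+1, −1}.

+1

Trace 316: π^k(316) = [316, 29, 134, 288, 148, 57, 15] for k=0..6.
π_253 has 19 disjoint cycles with lengths [49, 49, 49, 49, 49, 49, 7, 7, 7, 7, 7, 7, 1, 1, 1, 1, 1, 1, 1] on {0,…,342}.
Σ(ℓ_i−1) = 343−19 = 324; sign = (−1)^324 = +1.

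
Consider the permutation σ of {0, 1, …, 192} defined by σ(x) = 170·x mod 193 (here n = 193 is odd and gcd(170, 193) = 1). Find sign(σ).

+1

Trace 24: π^k(24) = [24, 27, 151, 1, 170, 143, 185] for k=0..6.
Cycle lengths of π_170 on ℤ/193ℤ: [32, 32, 32, 32, 32, 32, 1]; 7 cycles in total.
193 − 7 = 186 transpositions; sign(π) = (−1)^186 = +1.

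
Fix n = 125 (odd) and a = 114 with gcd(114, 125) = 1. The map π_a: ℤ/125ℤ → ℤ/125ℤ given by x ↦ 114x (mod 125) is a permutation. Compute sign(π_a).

Trace 71: π^k(71) = [71, 94, 91, 124, 11, 4, 81] for k=0..6.
π_114 has 7 disjoint cycles with lengths [50, 50, 10, 10, 2, 2, 1] on {0,…,124}.
With 7 cycles on 125 points, sign = (−1)^{125−7} = +1.

+1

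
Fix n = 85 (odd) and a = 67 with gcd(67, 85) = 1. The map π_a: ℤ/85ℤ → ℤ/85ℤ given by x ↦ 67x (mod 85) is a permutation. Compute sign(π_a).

-1

Trace 1: π^k(1) = [1, 67, 69, 33] for k=0..3.
Decompose π into cycles: lengths [4, 4, 4, 4, 4, 4, 4, 4, 4, 4, 4, 4, 4, 4, 4, 4, 4, 2, 2, 2, 2, 2, 2, 2, 2, 1] (26 cycles, including the fixed point 0).
Σ(ℓ_i−1) = 85−26 = 59; sign = (−1)^59 = -1.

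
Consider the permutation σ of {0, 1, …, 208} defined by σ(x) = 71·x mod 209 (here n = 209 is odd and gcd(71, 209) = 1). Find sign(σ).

-1

Start at x=45: 45 → 60 → 80 → 37 → 119 → 89 → 49 → … (one orbit).
The orbit structure of x ↦ 71x mod 209: 6 orbits of sizes [90, 90, 18, 5, 5, 1].
sign(π) = (−1)^{n − #cycles} = (−1)^{209−6} = (−1)^203 = -1.
Zolotarev: (71|209) = -1, matching the cycle-count sign.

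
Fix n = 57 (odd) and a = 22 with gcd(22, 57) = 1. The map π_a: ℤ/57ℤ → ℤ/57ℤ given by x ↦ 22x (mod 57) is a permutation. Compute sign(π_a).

-1

Start at x=34: 34 → 7 → 40 → 25 → 37 → 16 → 10 → … (one orbit).
6 cycles of lengths [18, 18, 18, 1, 1, 1].
sign(π) = (−1)^{n − #cycles} = (−1)^{57−6} = (−1)^51 = -1.
Check: (22/57) = -1 by Zolotarev.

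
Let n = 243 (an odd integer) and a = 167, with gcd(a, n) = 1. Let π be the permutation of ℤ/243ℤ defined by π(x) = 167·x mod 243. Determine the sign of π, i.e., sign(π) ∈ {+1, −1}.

-1

Start at x=106: 106 → 206 → 139 → 128 → 235 → 122 → 205 → … (one orbit).
Decompose π into cycles: lengths [162, 54, 18, 6, 2, 1] (6 cycles, including the fixed point 0).
n − c = 243 − 6 = 237; sign = (−1)^237 = -1.
Check: (167/243) = -1 by Zolotarev.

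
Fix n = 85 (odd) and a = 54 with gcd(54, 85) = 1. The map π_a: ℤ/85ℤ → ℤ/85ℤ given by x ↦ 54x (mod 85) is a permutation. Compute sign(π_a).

Orbit of 29 under x↦54x: [29, 36, 74, 1, 54, 26, 44]… (length divides ord_85(54)).
Decompose π into cycles: lengths [16, 16, 16, 16, 16, 2, 2, 1] (8 cycles, including the fixed point 0).
Σ(ℓ_i−1) = 85−8 = 77; sign = (−1)^77 = -1.
Zolotarev: (54|85) = -1, matching the cycle-count sign.

-1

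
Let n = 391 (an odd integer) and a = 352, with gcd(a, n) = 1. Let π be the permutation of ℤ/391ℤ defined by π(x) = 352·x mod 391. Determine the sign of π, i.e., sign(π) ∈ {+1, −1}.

Trace 18: π^k(18) = [18, 80, 8, 79, 47, 122, 325] for k=0..6.
Cycle lengths of π_352 on ℤ/391ℤ: [176, 176, 22, 16, 1]; 5 cycles in total.
5 cycles on 391: each ℓ→(−1)^(ℓ−1), product (−1)^386 = +1.
Zolotarev: (352|391) = +1, matching the cycle-count sign.

+1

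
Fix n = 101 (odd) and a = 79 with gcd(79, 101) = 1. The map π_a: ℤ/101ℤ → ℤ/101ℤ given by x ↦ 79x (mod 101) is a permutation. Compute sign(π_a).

Orbit of 56 under x↦79x: [56, 81, 36, 16, 52, 68, 19]… (length divides ord_101(79)).
Cycle lengths of π_79 on ℤ/101ℤ: [25, 25, 25, 25, 1]; 5 cycles in total.
n − c = 101 − 5 = 96; sign = (−1)^96 = +1.
Check: (79/101) = +1 by Zolotarev.

+1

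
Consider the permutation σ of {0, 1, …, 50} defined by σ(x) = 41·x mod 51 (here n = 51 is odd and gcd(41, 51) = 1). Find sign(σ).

Trace 5: π^k(5) = [5, 1, 41, 49, 20, 4, 11] for k=0..6.
π_41 has 5 disjoint cycles with lengths [16, 16, 16, 2, 1] on {0,…,50}.
With 5 cycles on 51 points, sign = (−1)^{51−5} = +1.
The Jacobi symbol (41|51) = +1 (Zolotarev) agrees.

+1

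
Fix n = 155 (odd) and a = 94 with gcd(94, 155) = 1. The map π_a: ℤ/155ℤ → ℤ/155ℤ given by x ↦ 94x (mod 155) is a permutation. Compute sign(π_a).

+1

Start at x=1: 1 → 94 → 1 (one orbit).
Cycle lengths of π_94 on ℤ/155ℤ: [2, 2, 2, 2, 2, 2, 2, 2, 2, 2, 2, 2, 2, 2, 2, 2, 2, 2, 2, 2, 2, 2, 2, 2, 2, 2, 2, 2, 2, 2, 2, 2, 2, 2, 2, 2, 2, 2, 2, 2, 2, 2, 2, 2, 2, 2, 2, 2, 2, 2, 2, 2, 2, 2, 2, 2, 2, 2, 2, 2, 2, 2, 1, 1, 1, 1, 1, 1, 1, 1, 1, 1, 1, 1, 1, 1, 1, 1, 1, 1, 1, 1, 1, 1, 1, 1, 1, 1, 1, 1, 1, 1, 1]; 93 cycles in total.
155 − 93 = 62 transpositions; sign(π) = (−1)^62 = +1.
(94|155)_J = +1 (Zolotarev's lemma cross-check).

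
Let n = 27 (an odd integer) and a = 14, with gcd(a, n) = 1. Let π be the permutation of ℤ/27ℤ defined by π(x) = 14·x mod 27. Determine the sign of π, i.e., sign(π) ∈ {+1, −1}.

-1

Start at x=20: 20 → 10 → 5 → 16 → 8 → 4 → 2 → … (one orbit).
Decompose π into cycles: lengths [18, 6, 2, 1] (4 cycles, including the fixed point 0).
n − c = 27 − 4 = 23; sign = (−1)^23 = -1.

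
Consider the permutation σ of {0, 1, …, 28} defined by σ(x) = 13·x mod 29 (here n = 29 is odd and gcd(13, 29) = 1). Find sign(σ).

Trace 9: π^k(9) = [9, 1, 13, 24, 22, 25, 6] for k=0..6.
3 cycles of lengths [14, 14, 1].
Σ(ℓ_i−1) = 29−3 = 26; sign = (−1)^26 = +1.

+1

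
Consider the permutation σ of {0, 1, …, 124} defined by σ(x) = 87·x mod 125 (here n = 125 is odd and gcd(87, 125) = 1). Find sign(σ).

Orbit of 54 under x↦87x: [54, 73, 101, 37, 94, 53, 111]… (length divides ord_125(87)).
The orbit structure of x ↦ 87x mod 125: 4 orbits of sizes [100, 20, 4, 1].
sign(π) = (−1)^{n − #cycles} = (−1)^{125−4} = (−1)^121 = -1.
Check: (87/125) = -1 by Zolotarev.

-1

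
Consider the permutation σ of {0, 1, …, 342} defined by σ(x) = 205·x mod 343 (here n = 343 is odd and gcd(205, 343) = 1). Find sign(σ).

Orbit of 232 under x↦205x: [232, 226, 25, 323, 16, 193, 120]… (length divides ord_343(205)).
π_205 has 7 disjoint cycles with lengths [147, 147, 21, 21, 3, 3, 1] on {0,…,342}.
sign(π) = (−1)^{n − #cycles} = (−1)^{343−7} = (−1)^336 = +1.
Via Zolotarev, sign(π_{205}) = (205|343) = +1.

+1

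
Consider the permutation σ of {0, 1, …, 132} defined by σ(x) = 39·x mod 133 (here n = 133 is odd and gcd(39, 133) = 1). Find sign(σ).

+1

Trace 39: π^k(39) = [39, 58, 1] for k=0..2.
57 cycles of lengths [3, 3, 3, 3, 3, 3, 3, 3, 3, 3, 3, 3, 3, 3, 3, 3, 3, 3, 3, 3, 3, 3, 3, 3, 3, 3, 3, 3, 3, 3, 3, 3, 3, 3, 3, 3, 3, 3, 1, 1, 1, 1, 1, 1, 1, 1, 1, 1, 1, 1, 1, 1, 1, 1, 1, 1, 1].
sign(π) = (−1)^{n − #cycles} = (−1)^{133−57} = (−1)^76 = +1.
Via Zolotarev, sign(π_{39}) = (39|133) = +1.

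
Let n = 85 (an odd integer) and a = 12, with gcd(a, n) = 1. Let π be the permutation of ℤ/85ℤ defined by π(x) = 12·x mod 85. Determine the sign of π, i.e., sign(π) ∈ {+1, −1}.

+1

Orbit of 22 under x↦12x: [22, 9, 23, 21, 82, 49, 78]… (length divides ord_85(12)).
The orbit structure of x ↦ 12x mod 85: 7 orbits of sizes [16, 16, 16, 16, 16, 4, 1].
n − c = 85 − 7 = 78; sign = (−1)^78 = +1.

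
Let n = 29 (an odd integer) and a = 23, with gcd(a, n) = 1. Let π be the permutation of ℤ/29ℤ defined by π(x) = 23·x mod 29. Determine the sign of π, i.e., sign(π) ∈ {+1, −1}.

+1

Orbit of 24 under x↦23x: [24, 1, 23, 7, 16, 20, 25]… (length divides ord_29(23)).
The orbit structure of x ↦ 23x mod 29: 5 orbits of sizes [7, 7, 7, 7, 1].
5 cycles on 29: each ℓ→(−1)^(ℓ−1), product (−1)^24 = +1.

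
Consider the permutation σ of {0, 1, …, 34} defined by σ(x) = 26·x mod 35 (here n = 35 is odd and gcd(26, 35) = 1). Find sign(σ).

Trace 26: π^k(26) = [26, 11, 6, 16, 31, 1] for k=0..5.
Decompose π into cycles: lengths [6, 6, 6, 6, 6, 1, 1, 1, 1, 1] (10 cycles, including the fixed point 0).
sign(π) = (−1)^{n − #cycles} = (−1)^{35−10} = (−1)^25 = -1.
Via Zolotarev, sign(π_{26}) = (26|35) = -1.

-1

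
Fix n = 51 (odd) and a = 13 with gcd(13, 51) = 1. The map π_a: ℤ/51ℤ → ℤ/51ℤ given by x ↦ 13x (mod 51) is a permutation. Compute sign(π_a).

Orbit of 1 under x↦13x: [1, 13, 16, 4]… (length divides ord_51(13)).
Decompose π into cycles: lengths [4, 4, 4, 4, 4, 4, 4, 4, 4, 4, 4, 4, 1, 1, 1] (15 cycles, including the fixed point 0).
With 15 cycles on 51 points, sign = (−1)^{51−15} = +1.

+1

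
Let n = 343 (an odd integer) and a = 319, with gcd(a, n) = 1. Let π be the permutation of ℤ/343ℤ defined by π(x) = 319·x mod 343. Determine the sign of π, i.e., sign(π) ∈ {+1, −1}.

Start at x=88: 88 → 289 → 267 → 109 → 128 → 15 → 326 → … (one orbit).
Decompose π into cycles: lengths [147, 147, 21, 21, 3, 3, 1] (7 cycles, including the fixed point 0).
Σ(ℓ_i−1) = 343−7 = 336; sign = (−1)^336 = +1.
(319|343)_J = +1 (Zolotarev's lemma cross-check).

+1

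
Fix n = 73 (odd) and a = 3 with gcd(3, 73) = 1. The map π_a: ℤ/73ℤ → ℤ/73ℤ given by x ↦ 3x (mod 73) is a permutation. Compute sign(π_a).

+1

Orbit of 49 under x↦3x: [49, 1, 3, 9, 27, 8, 24]… (length divides ord_73(3)).
π_3 has 7 disjoint cycles with lengths [12, 12, 12, 12, 12, 12, 1] on {0,…,72}.
73 − 7 = 66 transpositions; sign(π) = (−1)^66 = +1.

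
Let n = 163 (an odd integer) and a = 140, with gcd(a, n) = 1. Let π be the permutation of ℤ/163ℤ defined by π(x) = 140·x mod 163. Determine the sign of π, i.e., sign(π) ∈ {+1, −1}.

+1

Start at x=40: 40 → 58 → 133 → 38 → 104 → 53 → 85 → … (one orbit).
π_140 has 19 disjoint cycles with lengths [9, 9, 9, 9, 9, 9, 9, 9, 9, 9, 9, 9, 9, 9, 9, 9, 9, 9, 1] on {0,…,162}.
With 19 cycles on 163 points, sign = (−1)^{163−19} = +1.
Zolotarev: (140|163) = +1, matching the cycle-count sign.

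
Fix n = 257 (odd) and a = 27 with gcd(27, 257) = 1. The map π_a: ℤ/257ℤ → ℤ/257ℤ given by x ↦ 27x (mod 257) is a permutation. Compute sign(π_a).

-1

Start at x=178: 178 → 180 → 234 → 150 → 195 → 125 → 34 → … (one orbit).
Decompose π into cycles: lengths [256, 1] (2 cycles, including the fixed point 0).
With 2 cycles on 257 points, sign = (−1)^{257−2} = -1.
(27|257)_J = -1 (Zolotarev's lemma cross-check).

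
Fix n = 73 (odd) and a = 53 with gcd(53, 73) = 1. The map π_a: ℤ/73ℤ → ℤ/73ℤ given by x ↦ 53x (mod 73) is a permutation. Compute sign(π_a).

-1

Start at x=52: 52 → 55 → 68 → 27 → 44 → 69 → 7 → … (one orbit).
The orbit structure of x ↦ 53x mod 73: 2 orbits of sizes [72, 1].
With 2 cycles on 73 points, sign = (−1)^{73−2} = -1.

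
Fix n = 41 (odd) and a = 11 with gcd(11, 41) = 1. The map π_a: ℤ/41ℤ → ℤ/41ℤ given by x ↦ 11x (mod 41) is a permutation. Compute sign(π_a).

Start at x=1: 1 → 11 → 39 → 19 → 4 → 3 → 33 → … (one orbit).
Decompose π into cycles: lengths [40, 1] (2 cycles, including the fixed point 0).
Σ(ℓ_i−1) = 41−2 = 39; sign = (−1)^39 = -1.
Via Zolotarev, sign(π_{11}) = (11|41) = -1.

-1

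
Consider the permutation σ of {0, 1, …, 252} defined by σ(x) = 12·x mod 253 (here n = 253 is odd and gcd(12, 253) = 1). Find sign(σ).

+1

Start at x=100: 100 → 188 → 232 → 1 → 12 → 144 → 210 → … (one orbit).
Cycle lengths of π_12 on ℤ/253ℤ: [11, 11, 11, 11, 11, 11, 11, 11, 11, 11, 11, 11, 11, 11, 11, 11, 11, 11, 11, 11, 11, 11, 1, 1, 1, 1, 1, 1, 1, 1, 1, 1, 1]; 33 cycles in total.
33 cycles on 253: each ℓ→(−1)^(ℓ−1), product (−1)^220 = +1.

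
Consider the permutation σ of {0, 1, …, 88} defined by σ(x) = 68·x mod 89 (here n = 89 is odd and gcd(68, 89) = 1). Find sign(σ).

+1

Orbit of 49 under x↦68x: [49, 39, 71, 22, 72, 1, 68]… (length divides ord_89(68)).
The orbit structure of x ↦ 68x mod 89: 3 orbits of sizes [44, 44, 1].
Σ(ℓ_i−1) = 89−3 = 86; sign = (−1)^86 = +1.
The Jacobi symbol (68|89) = +1 (Zolotarev) agrees.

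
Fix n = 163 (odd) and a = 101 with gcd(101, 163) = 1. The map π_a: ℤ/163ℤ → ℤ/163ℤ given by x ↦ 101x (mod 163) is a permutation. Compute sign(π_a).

Orbit of 105 under x↦101x: [105, 10, 32, 135, 106, 111, 127]… (length divides ord_163(101)).
Cycle lengths of π_101 on ℤ/163ℤ: [162, 1]; 2 cycles in total.
Σ(ℓ_i−1) = 163−2 = 161; sign = (−1)^161 = -1.
Zolotarev: (101|163) = -1, matching the cycle-count sign.

-1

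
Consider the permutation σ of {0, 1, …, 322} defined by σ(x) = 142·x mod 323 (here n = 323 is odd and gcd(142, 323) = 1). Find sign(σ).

Trace 20: π^k(20) = [20, 256, 176, 121, 63, 225, 296] for k=0..6.
π_142 has 6 disjoint cycles with lengths [144, 144, 16, 9, 9, 1] on {0,…,322}.
n − c = 323 − 6 = 317; sign = (−1)^317 = -1.

-1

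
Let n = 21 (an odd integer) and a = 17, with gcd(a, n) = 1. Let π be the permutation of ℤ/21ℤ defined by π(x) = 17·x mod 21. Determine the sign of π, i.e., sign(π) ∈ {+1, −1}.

Trace 16: π^k(16) = [16, 20, 4, 5, 1, 17] for k=0..5.
Cycle lengths of π_17 on ℤ/21ℤ: [6, 6, 6, 2, 1]; 5 cycles in total.
Σ(ℓ_i−1) = 21−5 = 16; sign = (−1)^16 = +1.

+1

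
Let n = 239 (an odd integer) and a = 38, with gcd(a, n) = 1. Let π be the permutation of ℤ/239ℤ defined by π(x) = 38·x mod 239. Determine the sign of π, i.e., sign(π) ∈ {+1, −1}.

-1

Trace 44: π^k(44) = [44, 238, 201, 229, 98, 139, 24] for k=0..6.
The orbit structure of x ↦ 38x mod 239: 18 orbits of sizes [14, 14, 14, 14, 14, 14, 14, 14, 14, 14, 14, 14, 14, 14, 14, 14, 14, 1].
18 cycles on 239: each ℓ→(−1)^(ℓ−1), product (−1)^221 = -1.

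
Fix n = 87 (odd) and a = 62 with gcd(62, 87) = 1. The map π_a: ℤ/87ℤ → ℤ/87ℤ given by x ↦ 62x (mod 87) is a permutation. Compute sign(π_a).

-1

Trace 38: π^k(38) = [38, 7, 86, 25, 71, 52, 5] for k=0..6.
The orbit structure of x ↦ 62x mod 87: 8 orbits of sizes [14, 14, 14, 14, 14, 14, 2, 1].
sign(π) = (−1)^{n − #cycles} = (−1)^{87−8} = (−1)^79 = -1.
Check: (62/87) = -1 by Zolotarev.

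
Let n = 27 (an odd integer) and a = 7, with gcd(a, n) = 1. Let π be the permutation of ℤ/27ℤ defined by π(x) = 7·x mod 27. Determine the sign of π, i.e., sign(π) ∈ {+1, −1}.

+1

Trace 4: π^k(4) = [4, 1, 7, 22, 19, 25, 13] for k=0..6.
The orbit structure of x ↦ 7x mod 27: 7 orbits of sizes [9, 9, 3, 3, 1, 1, 1].
sign(π) = (−1)^{n − #cycles} = (−1)^{27−7} = (−1)^20 = +1.
(7|27)_J = +1 (Zolotarev's lemma cross-check).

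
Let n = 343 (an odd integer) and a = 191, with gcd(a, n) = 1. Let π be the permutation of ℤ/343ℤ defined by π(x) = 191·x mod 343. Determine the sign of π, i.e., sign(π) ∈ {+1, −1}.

Orbit of 109 under x↦191x: [109, 239, 30, 242, 260, 268, 81]… (length divides ord_343(191)).
Decompose π into cycles: lengths [147, 147, 21, 21, 3, 3, 1] (7 cycles, including the fixed point 0).
Σ(ℓ_i−1) = 343−7 = 336; sign = (−1)^336 = +1.

+1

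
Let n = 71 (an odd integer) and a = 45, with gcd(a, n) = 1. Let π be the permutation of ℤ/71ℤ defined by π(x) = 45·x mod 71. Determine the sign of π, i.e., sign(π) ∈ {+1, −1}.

Orbit of 20 under x↦45x: [20, 48, 30, 1, 45, 37, 32]… (length divides ord_71(45)).
Cycle lengths of π_45 on ℤ/71ℤ: [7, 7, 7, 7, 7, 7, 7, 7, 7, 7, 1]; 11 cycles in total.
71 − 11 = 60 transpositions; sign(π) = (−1)^60 = +1.
(45|71)_J = +1 (Zolotarev's lemma cross-check).

+1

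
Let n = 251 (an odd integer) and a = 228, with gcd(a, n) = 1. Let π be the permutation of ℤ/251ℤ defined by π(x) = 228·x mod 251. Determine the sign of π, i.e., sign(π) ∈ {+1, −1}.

-1

Orbit of 153 under x↦228x: [153, 246, 115, 116, 93, 120, 1]… (length divides ord_251(228)).
The orbit structure of x ↦ 228x mod 251: 2 orbits of sizes [250, 1].
Σ(ℓ_i−1) = 251−2 = 249; sign = (−1)^249 = -1.
Zolotarev: (228|251) = -1, matching the cycle-count sign.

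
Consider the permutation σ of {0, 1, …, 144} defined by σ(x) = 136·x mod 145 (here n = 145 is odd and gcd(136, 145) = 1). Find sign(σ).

Start at x=136: 136 → 81 → 141 → 36 → 111 → 16 → 1 → 136 (one orbit).
The orbit structure of x ↦ 136x mod 145: 25 orbits of sizes [7, 7, 7, 7, 7, 7, 7, 7, 7, 7, 7, 7, 7, 7, 7, 7, 7, 7, 7, 7, 1, 1, 1, 1, 1].
145 − 25 = 120 transpositions; sign(π) = (−1)^120 = +1.

+1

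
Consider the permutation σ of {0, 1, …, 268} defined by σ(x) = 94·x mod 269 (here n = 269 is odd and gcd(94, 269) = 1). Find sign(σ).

-1

Orbit of 173 under x↦94x: [173, 122, 170, 109, 24, 104, 92]… (length divides ord_269(94)).
Cycle lengths of π_94 on ℤ/269ℤ: [268, 1]; 2 cycles in total.
With 2 cycles on 269 points, sign = (−1)^{269−2} = -1.
Check: (94/269) = -1 by Zolotarev.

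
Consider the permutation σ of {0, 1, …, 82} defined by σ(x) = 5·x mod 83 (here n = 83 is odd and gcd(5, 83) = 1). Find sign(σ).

-1

Start at x=42: 42 → 44 → 54 → 21 → 22 → 27 → 52 → … (one orbit).
The orbit structure of x ↦ 5x mod 83: 2 orbits of sizes [82, 1].
Σ(ℓ_i−1) = 83−2 = 81; sign = (−1)^81 = -1.
Check: (5/83) = -1 by Zolotarev.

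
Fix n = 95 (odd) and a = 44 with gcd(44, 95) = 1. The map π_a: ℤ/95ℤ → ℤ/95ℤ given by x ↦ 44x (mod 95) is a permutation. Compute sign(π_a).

Orbit of 44 under x↦44x: [44, 36, 64, 61, 24, 11, 9]… (length divides ord_95(44)).
Cycle lengths of π_44 on ℤ/95ℤ: [18, 18, 18, 18, 9, 9, 2, 2, 1]; 9 cycles in total.
n − c = 95 − 9 = 86; sign = (−1)^86 = +1.

+1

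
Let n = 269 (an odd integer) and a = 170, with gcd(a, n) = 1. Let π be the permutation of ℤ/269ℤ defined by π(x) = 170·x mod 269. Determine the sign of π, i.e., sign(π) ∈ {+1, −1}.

+1

Trace 38: π^k(38) = [38, 4, 142, 199, 205, 149, 44] for k=0..6.
Cycle type of π: 134×2 + 1; total 3 cycles.
3 cycles on 269: each ℓ→(−1)^(ℓ−1), product (−1)^266 = +1.
Via Zolotarev, sign(π_{170}) = (170|269) = +1.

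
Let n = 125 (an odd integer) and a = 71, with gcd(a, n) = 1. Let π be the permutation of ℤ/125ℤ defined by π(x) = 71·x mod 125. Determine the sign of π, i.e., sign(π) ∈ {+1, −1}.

Start at x=41: 41 → 36 → 56 → 101 → 46 → 16 → 11 → … (one orbit).
Cycle lengths of π_71 on ℤ/125ℤ: [25, 25, 25, 25, 5, 5, 5, 5, 1, 1, 1, 1, 1]; 13 cycles in total.
With 13 cycles on 125 points, sign = (−1)^{125−13} = +1.
(71|125)_J = +1 (Zolotarev's lemma cross-check).

+1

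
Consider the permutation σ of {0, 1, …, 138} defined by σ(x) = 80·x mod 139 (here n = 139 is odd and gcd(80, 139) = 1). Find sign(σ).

Orbit of 6 under x↦80x: [6, 63, 36, 100, 77, 44, 45]… (length divides ord_139(80)).
The orbit structure of x ↦ 80x mod 139: 7 orbits of sizes [23, 23, 23, 23, 23, 23, 1].
7 cycles on 139: each ℓ→(−1)^(ℓ−1), product (−1)^132 = +1.

+1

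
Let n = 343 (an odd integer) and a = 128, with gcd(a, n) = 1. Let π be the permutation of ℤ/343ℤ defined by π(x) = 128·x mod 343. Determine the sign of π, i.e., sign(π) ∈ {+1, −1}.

+1

Start at x=67: 67 → 1 → 128 → 263 → 50 → 226 → 116 → … (one orbit).
31 cycles of lengths [21, 21, 21, 21, 21, 21, 21, 21, 21, 21, 21, 21, 21, 21, 3, 3, 3, 3, 3, 3, 3, 3, 3, 3, 3, 3, 3, 3, 3, 3, 1].
sign(π) = (−1)^{n − #cycles} = (−1)^{343−31} = (−1)^312 = +1.
Zolotarev: (128|343) = +1, matching the cycle-count sign.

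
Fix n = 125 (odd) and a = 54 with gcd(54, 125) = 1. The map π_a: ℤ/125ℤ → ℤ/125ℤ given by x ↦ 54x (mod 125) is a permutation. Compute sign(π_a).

Start at x=71: 71 → 84 → 36 → 69 → 101 → 79 → 16 → … (one orbit).
π_54 has 7 disjoint cycles with lengths [50, 50, 10, 10, 2, 2, 1] on {0,…,124}.
sign(π) = (−1)^{n − #cycles} = (−1)^{125−7} = (−1)^118 = +1.
Zolotarev: (54|125) = +1, matching the cycle-count sign.

+1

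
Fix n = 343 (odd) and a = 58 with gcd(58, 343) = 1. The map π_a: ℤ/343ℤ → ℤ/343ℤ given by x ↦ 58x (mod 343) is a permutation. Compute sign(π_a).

+1

Start at x=120: 120 → 100 → 312 → 260 → 331 → 333 → 106 → … (one orbit).
The orbit structure of x ↦ 58x mod 343: 7 orbits of sizes [147, 147, 21, 21, 3, 3, 1].
With 7 cycles on 343 points, sign = (−1)^{343−7} = +1.
The Jacobi symbol (58|343) = +1 (Zolotarev) agrees.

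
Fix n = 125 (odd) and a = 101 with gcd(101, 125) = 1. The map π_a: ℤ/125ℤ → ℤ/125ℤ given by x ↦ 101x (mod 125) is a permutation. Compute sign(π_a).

Start at x=76: 76 → 51 → 26 → 1 → 101 → 76 (one orbit).
Cycle lengths of π_101 on ℤ/125ℤ: [5, 5, 5, 5, 5, 5, 5, 5, 5, 5, 5, 5, 5, 5, 5, 5, 5, 5, 5, 5, 1, 1, 1, 1, 1, 1, 1, 1, 1, 1, 1, 1, 1, 1, 1, 1, 1, 1, 1, 1, 1, 1, 1, 1, 1]; 45 cycles in total.
With 45 cycles on 125 points, sign = (−1)^{125−45} = +1.
(101|125)_J = +1 (Zolotarev's lemma cross-check).

+1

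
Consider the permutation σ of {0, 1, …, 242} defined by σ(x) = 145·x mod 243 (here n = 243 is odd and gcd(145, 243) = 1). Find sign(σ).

+1

Start at x=181: 181 → 1 → 145 → 127 → 190 → 91 → 73 → … (one orbit).
Decompose π into cycles: lengths [27, 27, 27, 27, 27, 27, 9, 9, 9, 9, 9, 9, 3, 3, 3, 3, 3, 3, 1, 1, 1, 1, 1, 1, 1, 1, 1] (27 cycles, including the fixed point 0).
243 − 27 = 216 transpositions; sign(π) = (−1)^216 = +1.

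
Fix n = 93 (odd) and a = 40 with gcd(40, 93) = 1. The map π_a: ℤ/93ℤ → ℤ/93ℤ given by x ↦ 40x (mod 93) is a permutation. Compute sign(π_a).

Orbit of 67 under x↦40x: [67, 76, 64, 49, 7, 1, 40]… (length divides ord_93(40)).
Cycle lengths of π_40 on ℤ/93ℤ: [15, 15, 15, 15, 15, 15, 1, 1, 1]; 9 cycles in total.
9 cycles on 93: each ℓ→(−1)^(ℓ−1), product (−1)^84 = +1.
The Jacobi symbol (40|93) = +1 (Zolotarev) agrees.

+1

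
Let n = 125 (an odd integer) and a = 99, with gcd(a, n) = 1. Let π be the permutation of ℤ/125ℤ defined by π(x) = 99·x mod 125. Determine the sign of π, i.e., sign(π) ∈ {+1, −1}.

Trace 76: π^k(76) = [76, 24, 1, 99, 51, 49, 101] for k=0..6.
The orbit structure of x ↦ 99x mod 125: 23 orbits of sizes [10, 10, 10, 10, 10, 10, 10, 10, 10, 10, 2, 2, 2, 2, 2, 2, 2, 2, 2, 2, 2, 2, 1].
125 − 23 = 102 transpositions; sign(π) = (−1)^102 = +1.

+1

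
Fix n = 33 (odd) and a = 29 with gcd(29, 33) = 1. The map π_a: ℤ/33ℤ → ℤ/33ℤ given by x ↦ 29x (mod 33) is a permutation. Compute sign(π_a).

+1

Trace 29: π^k(29) = [29, 16, 2, 25, 32, 4, 17] for k=0..6.
Decompose π into cycles: lengths [10, 10, 10, 2, 1] (5 cycles, including the fixed point 0).
With 5 cycles on 33 points, sign = (−1)^{33−5} = +1.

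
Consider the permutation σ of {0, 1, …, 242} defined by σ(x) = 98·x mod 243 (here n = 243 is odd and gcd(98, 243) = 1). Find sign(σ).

-1

Start at x=107: 107 → 37 → 224 → 82 → 17 → 208 → 215 → … (one orbit).
14 cycles of lengths [54, 54, 54, 18, 18, 18, 6, 6, 6, 2, 2, 2, 2, 1].
n − c = 243 − 14 = 229; sign = (−1)^229 = -1.
Check: (98/243) = -1 by Zolotarev.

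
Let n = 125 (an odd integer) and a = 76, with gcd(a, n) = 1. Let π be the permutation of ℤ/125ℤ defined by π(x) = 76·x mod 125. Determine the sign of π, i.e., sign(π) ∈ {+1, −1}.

Trace 26: π^k(26) = [26, 101, 51, 1, 76] for k=0..4.
Decompose π into cycles: lengths [5, 5, 5, 5, 5, 5, 5, 5, 5, 5, 5, 5, 5, 5, 5, 5, 5, 5, 5, 5, 1, 1, 1, 1, 1, 1, 1, 1, 1, 1, 1, 1, 1, 1, 1, 1, 1, 1, 1, 1, 1, 1, 1, 1, 1] (45 cycles, including the fixed point 0).
With 45 cycles on 125 points, sign = (−1)^{125−45} = +1.
(76|125)_J = +1 (Zolotarev's lemma cross-check).

+1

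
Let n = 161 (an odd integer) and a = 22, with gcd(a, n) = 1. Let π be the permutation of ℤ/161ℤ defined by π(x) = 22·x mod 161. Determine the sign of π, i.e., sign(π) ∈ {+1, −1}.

Trace 22: π^k(22) = [22, 1] for k=0..1.
Decompose π into cycles: lengths [2, 2, 2, 2, 2, 2, 2, 2, 2, 2, 2, 2, 2, 2, 2, 2, 2, 2, 2, 2, 2, 2, 2, 2, 2, 2, 2, 2, 2, 2, 2, 2, 2, 2, 2, 2, 2, 2, 2, 2, 2, 2, 2, 2, 2, 2, 2, 2, 2, 2, 2, 2, 2, 2, 2, 2, 2, 2, 2, 2, 2, 2, 2, 2, 2, 2, 2, 2, 2, 2, 2, 2, 2, 2, 2, 2, 2, 1, 1, 1, 1, 1, 1, 1] (84 cycles, including the fixed point 0).
Σ(ℓ_i−1) = 161−84 = 77; sign = (−1)^77 = -1.
Via Zolotarev, sign(π_{22}) = (22|161) = -1.

-1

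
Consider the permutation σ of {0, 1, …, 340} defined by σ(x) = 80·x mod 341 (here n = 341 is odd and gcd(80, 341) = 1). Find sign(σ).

+1

Start at x=9: 9 → 38 → 312 → 67 → 245 → 163 → 82 → … (one orbit).
Cycle lengths of π_80 on ℤ/341ℤ: [15, 15, 15, 15, 15, 15, 15, 15, 15, 15, 15, 15, 15, 15, 15, 15, 15, 15, 15, 15, 15, 15, 5, 5, 1]; 25 cycles in total.
Σ(ℓ_i−1) = 341−25 = 316; sign = (−1)^316 = +1.
(80|341)_J = +1 (Zolotarev's lemma cross-check).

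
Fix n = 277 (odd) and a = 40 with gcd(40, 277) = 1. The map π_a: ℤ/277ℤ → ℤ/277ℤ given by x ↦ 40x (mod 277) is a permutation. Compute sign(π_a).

Orbit of 63 under x↦40x: [63, 27, 249, 265, 74, 190, 121]… (length divides ord_277(40)).
π_40 has 3 disjoint cycles with lengths [138, 138, 1] on {0,…,276}.
3 cycles on 277: each ℓ→(−1)^(ℓ−1), product (−1)^274 = +1.
Zolotarev: (40|277) = +1, matching the cycle-count sign.

+1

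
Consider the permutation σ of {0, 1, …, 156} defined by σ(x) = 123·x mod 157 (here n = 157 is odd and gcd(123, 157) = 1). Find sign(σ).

-1

Trace 31: π^k(31) = [31, 45, 40, 53, 82, 38, 121] for k=0..6.
2 cycles of lengths [156, 1].
Σ(ℓ_i−1) = 157−2 = 155; sign = (−1)^155 = -1.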